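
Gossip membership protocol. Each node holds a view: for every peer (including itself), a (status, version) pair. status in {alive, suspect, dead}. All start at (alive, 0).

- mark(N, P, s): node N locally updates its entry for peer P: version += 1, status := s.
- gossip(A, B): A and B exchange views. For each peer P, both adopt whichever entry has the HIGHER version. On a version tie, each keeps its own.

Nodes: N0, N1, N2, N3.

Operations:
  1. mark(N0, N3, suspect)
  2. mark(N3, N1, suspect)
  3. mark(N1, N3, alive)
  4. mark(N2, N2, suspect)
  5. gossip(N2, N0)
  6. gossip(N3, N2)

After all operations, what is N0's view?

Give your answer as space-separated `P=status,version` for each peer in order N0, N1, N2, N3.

Answer: N0=alive,0 N1=alive,0 N2=suspect,1 N3=suspect,1

Derivation:
Op 1: N0 marks N3=suspect -> (suspect,v1)
Op 2: N3 marks N1=suspect -> (suspect,v1)
Op 3: N1 marks N3=alive -> (alive,v1)
Op 4: N2 marks N2=suspect -> (suspect,v1)
Op 5: gossip N2<->N0 -> N2.N0=(alive,v0) N2.N1=(alive,v0) N2.N2=(suspect,v1) N2.N3=(suspect,v1) | N0.N0=(alive,v0) N0.N1=(alive,v0) N0.N2=(suspect,v1) N0.N3=(suspect,v1)
Op 6: gossip N3<->N2 -> N3.N0=(alive,v0) N3.N1=(suspect,v1) N3.N2=(suspect,v1) N3.N3=(suspect,v1) | N2.N0=(alive,v0) N2.N1=(suspect,v1) N2.N2=(suspect,v1) N2.N3=(suspect,v1)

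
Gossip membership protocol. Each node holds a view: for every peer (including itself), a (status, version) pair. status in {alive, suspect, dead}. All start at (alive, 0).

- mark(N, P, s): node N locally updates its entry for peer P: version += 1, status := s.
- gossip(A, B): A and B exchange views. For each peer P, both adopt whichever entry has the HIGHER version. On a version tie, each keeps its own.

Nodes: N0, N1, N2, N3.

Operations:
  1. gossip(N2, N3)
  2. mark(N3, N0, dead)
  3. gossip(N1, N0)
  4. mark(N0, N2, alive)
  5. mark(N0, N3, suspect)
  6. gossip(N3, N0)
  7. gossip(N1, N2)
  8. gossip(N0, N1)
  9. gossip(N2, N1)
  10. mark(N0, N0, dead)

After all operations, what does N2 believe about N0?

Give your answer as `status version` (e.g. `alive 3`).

Answer: dead 1

Derivation:
Op 1: gossip N2<->N3 -> N2.N0=(alive,v0) N2.N1=(alive,v0) N2.N2=(alive,v0) N2.N3=(alive,v0) | N3.N0=(alive,v0) N3.N1=(alive,v0) N3.N2=(alive,v0) N3.N3=(alive,v0)
Op 2: N3 marks N0=dead -> (dead,v1)
Op 3: gossip N1<->N0 -> N1.N0=(alive,v0) N1.N1=(alive,v0) N1.N2=(alive,v0) N1.N3=(alive,v0) | N0.N0=(alive,v0) N0.N1=(alive,v0) N0.N2=(alive,v0) N0.N3=(alive,v0)
Op 4: N0 marks N2=alive -> (alive,v1)
Op 5: N0 marks N3=suspect -> (suspect,v1)
Op 6: gossip N3<->N0 -> N3.N0=(dead,v1) N3.N1=(alive,v0) N3.N2=(alive,v1) N3.N3=(suspect,v1) | N0.N0=(dead,v1) N0.N1=(alive,v0) N0.N2=(alive,v1) N0.N3=(suspect,v1)
Op 7: gossip N1<->N2 -> N1.N0=(alive,v0) N1.N1=(alive,v0) N1.N2=(alive,v0) N1.N3=(alive,v0) | N2.N0=(alive,v0) N2.N1=(alive,v0) N2.N2=(alive,v0) N2.N3=(alive,v0)
Op 8: gossip N0<->N1 -> N0.N0=(dead,v1) N0.N1=(alive,v0) N0.N2=(alive,v1) N0.N3=(suspect,v1) | N1.N0=(dead,v1) N1.N1=(alive,v0) N1.N2=(alive,v1) N1.N3=(suspect,v1)
Op 9: gossip N2<->N1 -> N2.N0=(dead,v1) N2.N1=(alive,v0) N2.N2=(alive,v1) N2.N3=(suspect,v1) | N1.N0=(dead,v1) N1.N1=(alive,v0) N1.N2=(alive,v1) N1.N3=(suspect,v1)
Op 10: N0 marks N0=dead -> (dead,v2)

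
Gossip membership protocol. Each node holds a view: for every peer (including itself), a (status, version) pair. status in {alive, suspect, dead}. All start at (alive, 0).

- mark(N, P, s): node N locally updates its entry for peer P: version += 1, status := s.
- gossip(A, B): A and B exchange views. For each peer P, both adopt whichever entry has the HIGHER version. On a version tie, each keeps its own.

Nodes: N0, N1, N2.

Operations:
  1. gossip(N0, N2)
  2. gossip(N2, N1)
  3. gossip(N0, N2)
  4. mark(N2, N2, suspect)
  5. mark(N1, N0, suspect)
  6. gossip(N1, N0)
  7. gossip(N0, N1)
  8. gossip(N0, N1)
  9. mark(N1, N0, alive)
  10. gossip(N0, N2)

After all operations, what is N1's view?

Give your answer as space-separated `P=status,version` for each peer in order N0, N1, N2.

Op 1: gossip N0<->N2 -> N0.N0=(alive,v0) N0.N1=(alive,v0) N0.N2=(alive,v0) | N2.N0=(alive,v0) N2.N1=(alive,v0) N2.N2=(alive,v0)
Op 2: gossip N2<->N1 -> N2.N0=(alive,v0) N2.N1=(alive,v0) N2.N2=(alive,v0) | N1.N0=(alive,v0) N1.N1=(alive,v0) N1.N2=(alive,v0)
Op 3: gossip N0<->N2 -> N0.N0=(alive,v0) N0.N1=(alive,v0) N0.N2=(alive,v0) | N2.N0=(alive,v0) N2.N1=(alive,v0) N2.N2=(alive,v0)
Op 4: N2 marks N2=suspect -> (suspect,v1)
Op 5: N1 marks N0=suspect -> (suspect,v1)
Op 6: gossip N1<->N0 -> N1.N0=(suspect,v1) N1.N1=(alive,v0) N1.N2=(alive,v0) | N0.N0=(suspect,v1) N0.N1=(alive,v0) N0.N2=(alive,v0)
Op 7: gossip N0<->N1 -> N0.N0=(suspect,v1) N0.N1=(alive,v0) N0.N2=(alive,v0) | N1.N0=(suspect,v1) N1.N1=(alive,v0) N1.N2=(alive,v0)
Op 8: gossip N0<->N1 -> N0.N0=(suspect,v1) N0.N1=(alive,v0) N0.N2=(alive,v0) | N1.N0=(suspect,v1) N1.N1=(alive,v0) N1.N2=(alive,v0)
Op 9: N1 marks N0=alive -> (alive,v2)
Op 10: gossip N0<->N2 -> N0.N0=(suspect,v1) N0.N1=(alive,v0) N0.N2=(suspect,v1) | N2.N0=(suspect,v1) N2.N1=(alive,v0) N2.N2=(suspect,v1)

Answer: N0=alive,2 N1=alive,0 N2=alive,0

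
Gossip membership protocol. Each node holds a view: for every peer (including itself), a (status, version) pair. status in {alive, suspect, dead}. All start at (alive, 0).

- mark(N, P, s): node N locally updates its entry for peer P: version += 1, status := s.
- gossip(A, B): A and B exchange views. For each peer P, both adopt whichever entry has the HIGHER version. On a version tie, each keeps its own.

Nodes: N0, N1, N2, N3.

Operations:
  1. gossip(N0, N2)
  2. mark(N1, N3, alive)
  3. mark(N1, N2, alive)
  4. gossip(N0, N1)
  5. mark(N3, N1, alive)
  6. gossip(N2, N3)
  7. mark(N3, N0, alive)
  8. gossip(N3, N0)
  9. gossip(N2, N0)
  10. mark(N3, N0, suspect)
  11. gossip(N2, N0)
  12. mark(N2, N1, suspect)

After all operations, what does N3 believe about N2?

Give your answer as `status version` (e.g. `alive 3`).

Op 1: gossip N0<->N2 -> N0.N0=(alive,v0) N0.N1=(alive,v0) N0.N2=(alive,v0) N0.N3=(alive,v0) | N2.N0=(alive,v0) N2.N1=(alive,v0) N2.N2=(alive,v0) N2.N3=(alive,v0)
Op 2: N1 marks N3=alive -> (alive,v1)
Op 3: N1 marks N2=alive -> (alive,v1)
Op 4: gossip N0<->N1 -> N0.N0=(alive,v0) N0.N1=(alive,v0) N0.N2=(alive,v1) N0.N3=(alive,v1) | N1.N0=(alive,v0) N1.N1=(alive,v0) N1.N2=(alive,v1) N1.N3=(alive,v1)
Op 5: N3 marks N1=alive -> (alive,v1)
Op 6: gossip N2<->N3 -> N2.N0=(alive,v0) N2.N1=(alive,v1) N2.N2=(alive,v0) N2.N3=(alive,v0) | N3.N0=(alive,v0) N3.N1=(alive,v1) N3.N2=(alive,v0) N3.N3=(alive,v0)
Op 7: N3 marks N0=alive -> (alive,v1)
Op 8: gossip N3<->N0 -> N3.N0=(alive,v1) N3.N1=(alive,v1) N3.N2=(alive,v1) N3.N3=(alive,v1) | N0.N0=(alive,v1) N0.N1=(alive,v1) N0.N2=(alive,v1) N0.N3=(alive,v1)
Op 9: gossip N2<->N0 -> N2.N0=(alive,v1) N2.N1=(alive,v1) N2.N2=(alive,v1) N2.N3=(alive,v1) | N0.N0=(alive,v1) N0.N1=(alive,v1) N0.N2=(alive,v1) N0.N3=(alive,v1)
Op 10: N3 marks N0=suspect -> (suspect,v2)
Op 11: gossip N2<->N0 -> N2.N0=(alive,v1) N2.N1=(alive,v1) N2.N2=(alive,v1) N2.N3=(alive,v1) | N0.N0=(alive,v1) N0.N1=(alive,v1) N0.N2=(alive,v1) N0.N3=(alive,v1)
Op 12: N2 marks N1=suspect -> (suspect,v2)

Answer: alive 1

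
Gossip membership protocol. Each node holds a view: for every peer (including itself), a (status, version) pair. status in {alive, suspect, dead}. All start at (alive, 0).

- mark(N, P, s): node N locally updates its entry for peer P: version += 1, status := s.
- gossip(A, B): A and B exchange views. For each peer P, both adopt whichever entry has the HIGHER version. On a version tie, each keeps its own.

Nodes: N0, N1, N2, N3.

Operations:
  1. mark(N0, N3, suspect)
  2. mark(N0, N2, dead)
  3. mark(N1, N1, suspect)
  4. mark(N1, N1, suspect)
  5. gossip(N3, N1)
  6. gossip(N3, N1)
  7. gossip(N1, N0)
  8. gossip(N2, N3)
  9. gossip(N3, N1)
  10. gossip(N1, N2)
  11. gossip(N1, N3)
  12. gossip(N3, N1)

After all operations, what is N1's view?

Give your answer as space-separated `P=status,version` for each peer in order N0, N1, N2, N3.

Op 1: N0 marks N3=suspect -> (suspect,v1)
Op 2: N0 marks N2=dead -> (dead,v1)
Op 3: N1 marks N1=suspect -> (suspect,v1)
Op 4: N1 marks N1=suspect -> (suspect,v2)
Op 5: gossip N3<->N1 -> N3.N0=(alive,v0) N3.N1=(suspect,v2) N3.N2=(alive,v0) N3.N3=(alive,v0) | N1.N0=(alive,v0) N1.N1=(suspect,v2) N1.N2=(alive,v0) N1.N3=(alive,v0)
Op 6: gossip N3<->N1 -> N3.N0=(alive,v0) N3.N1=(suspect,v2) N3.N2=(alive,v0) N3.N3=(alive,v0) | N1.N0=(alive,v0) N1.N1=(suspect,v2) N1.N2=(alive,v0) N1.N3=(alive,v0)
Op 7: gossip N1<->N0 -> N1.N0=(alive,v0) N1.N1=(suspect,v2) N1.N2=(dead,v1) N1.N3=(suspect,v1) | N0.N0=(alive,v0) N0.N1=(suspect,v2) N0.N2=(dead,v1) N0.N3=(suspect,v1)
Op 8: gossip N2<->N3 -> N2.N0=(alive,v0) N2.N1=(suspect,v2) N2.N2=(alive,v0) N2.N3=(alive,v0) | N3.N0=(alive,v0) N3.N1=(suspect,v2) N3.N2=(alive,v0) N3.N3=(alive,v0)
Op 9: gossip N3<->N1 -> N3.N0=(alive,v0) N3.N1=(suspect,v2) N3.N2=(dead,v1) N3.N3=(suspect,v1) | N1.N0=(alive,v0) N1.N1=(suspect,v2) N1.N2=(dead,v1) N1.N3=(suspect,v1)
Op 10: gossip N1<->N2 -> N1.N0=(alive,v0) N1.N1=(suspect,v2) N1.N2=(dead,v1) N1.N3=(suspect,v1) | N2.N0=(alive,v0) N2.N1=(suspect,v2) N2.N2=(dead,v1) N2.N3=(suspect,v1)
Op 11: gossip N1<->N3 -> N1.N0=(alive,v0) N1.N1=(suspect,v2) N1.N2=(dead,v1) N1.N3=(suspect,v1) | N3.N0=(alive,v0) N3.N1=(suspect,v2) N3.N2=(dead,v1) N3.N3=(suspect,v1)
Op 12: gossip N3<->N1 -> N3.N0=(alive,v0) N3.N1=(suspect,v2) N3.N2=(dead,v1) N3.N3=(suspect,v1) | N1.N0=(alive,v0) N1.N1=(suspect,v2) N1.N2=(dead,v1) N1.N3=(suspect,v1)

Answer: N0=alive,0 N1=suspect,2 N2=dead,1 N3=suspect,1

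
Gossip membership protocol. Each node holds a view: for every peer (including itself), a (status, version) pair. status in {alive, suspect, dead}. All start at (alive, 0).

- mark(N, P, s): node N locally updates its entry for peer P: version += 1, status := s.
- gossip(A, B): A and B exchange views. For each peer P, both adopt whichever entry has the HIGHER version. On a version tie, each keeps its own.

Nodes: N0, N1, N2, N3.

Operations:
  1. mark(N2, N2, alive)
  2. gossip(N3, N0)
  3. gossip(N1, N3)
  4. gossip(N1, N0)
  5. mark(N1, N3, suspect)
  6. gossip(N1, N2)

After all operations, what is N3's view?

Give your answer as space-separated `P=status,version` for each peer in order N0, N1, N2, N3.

Op 1: N2 marks N2=alive -> (alive,v1)
Op 2: gossip N3<->N0 -> N3.N0=(alive,v0) N3.N1=(alive,v0) N3.N2=(alive,v0) N3.N3=(alive,v0) | N0.N0=(alive,v0) N0.N1=(alive,v0) N0.N2=(alive,v0) N0.N3=(alive,v0)
Op 3: gossip N1<->N3 -> N1.N0=(alive,v0) N1.N1=(alive,v0) N1.N2=(alive,v0) N1.N3=(alive,v0) | N3.N0=(alive,v0) N3.N1=(alive,v0) N3.N2=(alive,v0) N3.N3=(alive,v0)
Op 4: gossip N1<->N0 -> N1.N0=(alive,v0) N1.N1=(alive,v0) N1.N2=(alive,v0) N1.N3=(alive,v0) | N0.N0=(alive,v0) N0.N1=(alive,v0) N0.N2=(alive,v0) N0.N3=(alive,v0)
Op 5: N1 marks N3=suspect -> (suspect,v1)
Op 6: gossip N1<->N2 -> N1.N0=(alive,v0) N1.N1=(alive,v0) N1.N2=(alive,v1) N1.N3=(suspect,v1) | N2.N0=(alive,v0) N2.N1=(alive,v0) N2.N2=(alive,v1) N2.N3=(suspect,v1)

Answer: N0=alive,0 N1=alive,0 N2=alive,0 N3=alive,0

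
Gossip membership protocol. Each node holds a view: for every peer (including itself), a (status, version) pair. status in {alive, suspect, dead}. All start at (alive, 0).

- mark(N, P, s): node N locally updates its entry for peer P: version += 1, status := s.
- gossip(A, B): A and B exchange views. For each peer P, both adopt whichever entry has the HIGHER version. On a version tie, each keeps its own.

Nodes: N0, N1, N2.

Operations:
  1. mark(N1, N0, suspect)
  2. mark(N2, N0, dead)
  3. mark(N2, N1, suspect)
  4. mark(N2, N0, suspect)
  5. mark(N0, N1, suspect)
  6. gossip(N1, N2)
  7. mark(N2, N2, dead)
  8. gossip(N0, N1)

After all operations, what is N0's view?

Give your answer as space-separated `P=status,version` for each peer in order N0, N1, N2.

Op 1: N1 marks N0=suspect -> (suspect,v1)
Op 2: N2 marks N0=dead -> (dead,v1)
Op 3: N2 marks N1=suspect -> (suspect,v1)
Op 4: N2 marks N0=suspect -> (suspect,v2)
Op 5: N0 marks N1=suspect -> (suspect,v1)
Op 6: gossip N1<->N2 -> N1.N0=(suspect,v2) N1.N1=(suspect,v1) N1.N2=(alive,v0) | N2.N0=(suspect,v2) N2.N1=(suspect,v1) N2.N2=(alive,v0)
Op 7: N2 marks N2=dead -> (dead,v1)
Op 8: gossip N0<->N1 -> N0.N0=(suspect,v2) N0.N1=(suspect,v1) N0.N2=(alive,v0) | N1.N0=(suspect,v2) N1.N1=(suspect,v1) N1.N2=(alive,v0)

Answer: N0=suspect,2 N1=suspect,1 N2=alive,0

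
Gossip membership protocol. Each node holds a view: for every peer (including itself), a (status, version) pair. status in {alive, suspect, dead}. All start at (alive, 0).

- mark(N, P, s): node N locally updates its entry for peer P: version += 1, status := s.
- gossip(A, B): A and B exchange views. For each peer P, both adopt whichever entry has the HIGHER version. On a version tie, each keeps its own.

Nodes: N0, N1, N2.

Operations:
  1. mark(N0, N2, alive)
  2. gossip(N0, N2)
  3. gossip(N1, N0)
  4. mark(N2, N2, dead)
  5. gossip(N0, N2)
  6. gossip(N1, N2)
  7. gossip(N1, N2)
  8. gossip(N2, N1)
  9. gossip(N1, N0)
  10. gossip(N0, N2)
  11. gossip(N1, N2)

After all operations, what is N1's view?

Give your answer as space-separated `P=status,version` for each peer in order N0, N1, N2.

Answer: N0=alive,0 N1=alive,0 N2=dead,2

Derivation:
Op 1: N0 marks N2=alive -> (alive,v1)
Op 2: gossip N0<->N2 -> N0.N0=(alive,v0) N0.N1=(alive,v0) N0.N2=(alive,v1) | N2.N0=(alive,v0) N2.N1=(alive,v0) N2.N2=(alive,v1)
Op 3: gossip N1<->N0 -> N1.N0=(alive,v0) N1.N1=(alive,v0) N1.N2=(alive,v1) | N0.N0=(alive,v0) N0.N1=(alive,v0) N0.N2=(alive,v1)
Op 4: N2 marks N2=dead -> (dead,v2)
Op 5: gossip N0<->N2 -> N0.N0=(alive,v0) N0.N1=(alive,v0) N0.N2=(dead,v2) | N2.N0=(alive,v0) N2.N1=(alive,v0) N2.N2=(dead,v2)
Op 6: gossip N1<->N2 -> N1.N0=(alive,v0) N1.N1=(alive,v0) N1.N2=(dead,v2) | N2.N0=(alive,v0) N2.N1=(alive,v0) N2.N2=(dead,v2)
Op 7: gossip N1<->N2 -> N1.N0=(alive,v0) N1.N1=(alive,v0) N1.N2=(dead,v2) | N2.N0=(alive,v0) N2.N1=(alive,v0) N2.N2=(dead,v2)
Op 8: gossip N2<->N1 -> N2.N0=(alive,v0) N2.N1=(alive,v0) N2.N2=(dead,v2) | N1.N0=(alive,v0) N1.N1=(alive,v0) N1.N2=(dead,v2)
Op 9: gossip N1<->N0 -> N1.N0=(alive,v0) N1.N1=(alive,v0) N1.N2=(dead,v2) | N0.N0=(alive,v0) N0.N1=(alive,v0) N0.N2=(dead,v2)
Op 10: gossip N0<->N2 -> N0.N0=(alive,v0) N0.N1=(alive,v0) N0.N2=(dead,v2) | N2.N0=(alive,v0) N2.N1=(alive,v0) N2.N2=(dead,v2)
Op 11: gossip N1<->N2 -> N1.N0=(alive,v0) N1.N1=(alive,v0) N1.N2=(dead,v2) | N2.N0=(alive,v0) N2.N1=(alive,v0) N2.N2=(dead,v2)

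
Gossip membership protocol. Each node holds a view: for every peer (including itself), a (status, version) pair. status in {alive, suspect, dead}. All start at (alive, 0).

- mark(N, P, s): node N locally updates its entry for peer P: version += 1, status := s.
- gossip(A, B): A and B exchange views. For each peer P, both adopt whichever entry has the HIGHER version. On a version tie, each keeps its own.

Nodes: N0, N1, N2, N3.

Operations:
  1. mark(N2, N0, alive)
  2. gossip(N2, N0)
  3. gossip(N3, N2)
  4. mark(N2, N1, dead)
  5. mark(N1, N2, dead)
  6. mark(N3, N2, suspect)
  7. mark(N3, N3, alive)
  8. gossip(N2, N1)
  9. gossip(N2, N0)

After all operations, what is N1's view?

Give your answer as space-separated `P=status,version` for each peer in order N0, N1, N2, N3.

Op 1: N2 marks N0=alive -> (alive,v1)
Op 2: gossip N2<->N0 -> N2.N0=(alive,v1) N2.N1=(alive,v0) N2.N2=(alive,v0) N2.N3=(alive,v0) | N0.N0=(alive,v1) N0.N1=(alive,v0) N0.N2=(alive,v0) N0.N3=(alive,v0)
Op 3: gossip N3<->N2 -> N3.N0=(alive,v1) N3.N1=(alive,v0) N3.N2=(alive,v0) N3.N3=(alive,v0) | N2.N0=(alive,v1) N2.N1=(alive,v0) N2.N2=(alive,v0) N2.N3=(alive,v0)
Op 4: N2 marks N1=dead -> (dead,v1)
Op 5: N1 marks N2=dead -> (dead,v1)
Op 6: N3 marks N2=suspect -> (suspect,v1)
Op 7: N3 marks N3=alive -> (alive,v1)
Op 8: gossip N2<->N1 -> N2.N0=(alive,v1) N2.N1=(dead,v1) N2.N2=(dead,v1) N2.N3=(alive,v0) | N1.N0=(alive,v1) N1.N1=(dead,v1) N1.N2=(dead,v1) N1.N3=(alive,v0)
Op 9: gossip N2<->N0 -> N2.N0=(alive,v1) N2.N1=(dead,v1) N2.N2=(dead,v1) N2.N3=(alive,v0) | N0.N0=(alive,v1) N0.N1=(dead,v1) N0.N2=(dead,v1) N0.N3=(alive,v0)

Answer: N0=alive,1 N1=dead,1 N2=dead,1 N3=alive,0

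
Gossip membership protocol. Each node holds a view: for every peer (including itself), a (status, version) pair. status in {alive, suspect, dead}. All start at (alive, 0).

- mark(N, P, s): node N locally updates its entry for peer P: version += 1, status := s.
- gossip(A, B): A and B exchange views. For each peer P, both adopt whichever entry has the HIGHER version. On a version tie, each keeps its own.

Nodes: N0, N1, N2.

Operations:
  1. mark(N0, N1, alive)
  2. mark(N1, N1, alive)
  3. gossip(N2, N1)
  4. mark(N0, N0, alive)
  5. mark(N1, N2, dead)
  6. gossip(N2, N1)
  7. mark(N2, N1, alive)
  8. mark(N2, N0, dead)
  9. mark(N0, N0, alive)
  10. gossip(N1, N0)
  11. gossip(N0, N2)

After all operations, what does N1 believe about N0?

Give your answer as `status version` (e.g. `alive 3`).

Op 1: N0 marks N1=alive -> (alive,v1)
Op 2: N1 marks N1=alive -> (alive,v1)
Op 3: gossip N2<->N1 -> N2.N0=(alive,v0) N2.N1=(alive,v1) N2.N2=(alive,v0) | N1.N0=(alive,v0) N1.N1=(alive,v1) N1.N2=(alive,v0)
Op 4: N0 marks N0=alive -> (alive,v1)
Op 5: N1 marks N2=dead -> (dead,v1)
Op 6: gossip N2<->N1 -> N2.N0=(alive,v0) N2.N1=(alive,v1) N2.N2=(dead,v1) | N1.N0=(alive,v0) N1.N1=(alive,v1) N1.N2=(dead,v1)
Op 7: N2 marks N1=alive -> (alive,v2)
Op 8: N2 marks N0=dead -> (dead,v1)
Op 9: N0 marks N0=alive -> (alive,v2)
Op 10: gossip N1<->N0 -> N1.N0=(alive,v2) N1.N1=(alive,v1) N1.N2=(dead,v1) | N0.N0=(alive,v2) N0.N1=(alive,v1) N0.N2=(dead,v1)
Op 11: gossip N0<->N2 -> N0.N0=(alive,v2) N0.N1=(alive,v2) N0.N2=(dead,v1) | N2.N0=(alive,v2) N2.N1=(alive,v2) N2.N2=(dead,v1)

Answer: alive 2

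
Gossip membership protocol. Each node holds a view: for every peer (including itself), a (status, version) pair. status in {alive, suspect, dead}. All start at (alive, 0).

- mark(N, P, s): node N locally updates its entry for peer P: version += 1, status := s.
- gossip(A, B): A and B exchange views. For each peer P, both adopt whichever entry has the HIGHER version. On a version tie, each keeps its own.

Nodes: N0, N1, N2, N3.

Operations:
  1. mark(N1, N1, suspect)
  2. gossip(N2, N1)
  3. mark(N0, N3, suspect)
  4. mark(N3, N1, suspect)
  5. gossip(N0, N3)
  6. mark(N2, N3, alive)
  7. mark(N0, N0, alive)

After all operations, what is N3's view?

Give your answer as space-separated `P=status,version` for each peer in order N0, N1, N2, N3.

Answer: N0=alive,0 N1=suspect,1 N2=alive,0 N3=suspect,1

Derivation:
Op 1: N1 marks N1=suspect -> (suspect,v1)
Op 2: gossip N2<->N1 -> N2.N0=(alive,v0) N2.N1=(suspect,v1) N2.N2=(alive,v0) N2.N3=(alive,v0) | N1.N0=(alive,v0) N1.N1=(suspect,v1) N1.N2=(alive,v0) N1.N3=(alive,v0)
Op 3: N0 marks N3=suspect -> (suspect,v1)
Op 4: N3 marks N1=suspect -> (suspect,v1)
Op 5: gossip N0<->N3 -> N0.N0=(alive,v0) N0.N1=(suspect,v1) N0.N2=(alive,v0) N0.N3=(suspect,v1) | N3.N0=(alive,v0) N3.N1=(suspect,v1) N3.N2=(alive,v0) N3.N3=(suspect,v1)
Op 6: N2 marks N3=alive -> (alive,v1)
Op 7: N0 marks N0=alive -> (alive,v1)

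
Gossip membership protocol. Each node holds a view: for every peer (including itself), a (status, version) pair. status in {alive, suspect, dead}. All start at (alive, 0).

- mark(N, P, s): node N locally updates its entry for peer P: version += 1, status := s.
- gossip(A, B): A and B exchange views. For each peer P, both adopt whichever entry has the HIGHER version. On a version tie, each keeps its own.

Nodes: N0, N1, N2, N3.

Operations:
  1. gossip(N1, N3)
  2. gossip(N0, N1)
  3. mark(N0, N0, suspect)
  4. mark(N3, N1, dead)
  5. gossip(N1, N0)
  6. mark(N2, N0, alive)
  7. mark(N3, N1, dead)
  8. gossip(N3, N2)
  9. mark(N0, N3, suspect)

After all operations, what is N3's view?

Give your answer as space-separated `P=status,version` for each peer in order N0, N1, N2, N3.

Answer: N0=alive,1 N1=dead,2 N2=alive,0 N3=alive,0

Derivation:
Op 1: gossip N1<->N3 -> N1.N0=(alive,v0) N1.N1=(alive,v0) N1.N2=(alive,v0) N1.N3=(alive,v0) | N3.N0=(alive,v0) N3.N1=(alive,v0) N3.N2=(alive,v0) N3.N3=(alive,v0)
Op 2: gossip N0<->N1 -> N0.N0=(alive,v0) N0.N1=(alive,v0) N0.N2=(alive,v0) N0.N3=(alive,v0) | N1.N0=(alive,v0) N1.N1=(alive,v0) N1.N2=(alive,v0) N1.N3=(alive,v0)
Op 3: N0 marks N0=suspect -> (suspect,v1)
Op 4: N3 marks N1=dead -> (dead,v1)
Op 5: gossip N1<->N0 -> N1.N0=(suspect,v1) N1.N1=(alive,v0) N1.N2=(alive,v0) N1.N3=(alive,v0) | N0.N0=(suspect,v1) N0.N1=(alive,v0) N0.N2=(alive,v0) N0.N3=(alive,v0)
Op 6: N2 marks N0=alive -> (alive,v1)
Op 7: N3 marks N1=dead -> (dead,v2)
Op 8: gossip N3<->N2 -> N3.N0=(alive,v1) N3.N1=(dead,v2) N3.N2=(alive,v0) N3.N3=(alive,v0) | N2.N0=(alive,v1) N2.N1=(dead,v2) N2.N2=(alive,v0) N2.N3=(alive,v0)
Op 9: N0 marks N3=suspect -> (suspect,v1)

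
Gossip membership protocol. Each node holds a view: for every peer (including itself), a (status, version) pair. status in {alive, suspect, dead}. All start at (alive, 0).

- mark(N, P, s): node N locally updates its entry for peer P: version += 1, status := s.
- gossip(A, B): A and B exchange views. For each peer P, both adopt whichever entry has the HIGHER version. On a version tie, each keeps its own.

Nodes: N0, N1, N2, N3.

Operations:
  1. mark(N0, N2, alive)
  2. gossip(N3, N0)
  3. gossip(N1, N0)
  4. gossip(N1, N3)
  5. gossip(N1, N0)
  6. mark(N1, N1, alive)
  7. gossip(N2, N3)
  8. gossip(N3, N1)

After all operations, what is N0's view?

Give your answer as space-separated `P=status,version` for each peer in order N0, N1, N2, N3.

Op 1: N0 marks N2=alive -> (alive,v1)
Op 2: gossip N3<->N0 -> N3.N0=(alive,v0) N3.N1=(alive,v0) N3.N2=(alive,v1) N3.N3=(alive,v0) | N0.N0=(alive,v0) N0.N1=(alive,v0) N0.N2=(alive,v1) N0.N3=(alive,v0)
Op 3: gossip N1<->N0 -> N1.N0=(alive,v0) N1.N1=(alive,v0) N1.N2=(alive,v1) N1.N3=(alive,v0) | N0.N0=(alive,v0) N0.N1=(alive,v0) N0.N2=(alive,v1) N0.N3=(alive,v0)
Op 4: gossip N1<->N3 -> N1.N0=(alive,v0) N1.N1=(alive,v0) N1.N2=(alive,v1) N1.N3=(alive,v0) | N3.N0=(alive,v0) N3.N1=(alive,v0) N3.N2=(alive,v1) N3.N3=(alive,v0)
Op 5: gossip N1<->N0 -> N1.N0=(alive,v0) N1.N1=(alive,v0) N1.N2=(alive,v1) N1.N3=(alive,v0) | N0.N0=(alive,v0) N0.N1=(alive,v0) N0.N2=(alive,v1) N0.N3=(alive,v0)
Op 6: N1 marks N1=alive -> (alive,v1)
Op 7: gossip N2<->N3 -> N2.N0=(alive,v0) N2.N1=(alive,v0) N2.N2=(alive,v1) N2.N3=(alive,v0) | N3.N0=(alive,v0) N3.N1=(alive,v0) N3.N2=(alive,v1) N3.N3=(alive,v0)
Op 8: gossip N3<->N1 -> N3.N0=(alive,v0) N3.N1=(alive,v1) N3.N2=(alive,v1) N3.N3=(alive,v0) | N1.N0=(alive,v0) N1.N1=(alive,v1) N1.N2=(alive,v1) N1.N3=(alive,v0)

Answer: N0=alive,0 N1=alive,0 N2=alive,1 N3=alive,0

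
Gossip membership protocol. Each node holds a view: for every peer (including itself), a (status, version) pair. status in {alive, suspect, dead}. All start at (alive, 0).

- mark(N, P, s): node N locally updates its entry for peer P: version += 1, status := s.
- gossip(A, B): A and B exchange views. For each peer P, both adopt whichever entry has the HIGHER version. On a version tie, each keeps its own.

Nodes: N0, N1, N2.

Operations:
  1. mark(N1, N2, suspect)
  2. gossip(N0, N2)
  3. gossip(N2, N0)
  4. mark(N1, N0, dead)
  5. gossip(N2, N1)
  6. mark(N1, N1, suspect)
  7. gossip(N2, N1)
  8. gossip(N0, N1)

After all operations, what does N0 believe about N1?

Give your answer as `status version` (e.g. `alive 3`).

Op 1: N1 marks N2=suspect -> (suspect,v1)
Op 2: gossip N0<->N2 -> N0.N0=(alive,v0) N0.N1=(alive,v0) N0.N2=(alive,v0) | N2.N0=(alive,v0) N2.N1=(alive,v0) N2.N2=(alive,v0)
Op 3: gossip N2<->N0 -> N2.N0=(alive,v0) N2.N1=(alive,v0) N2.N2=(alive,v0) | N0.N0=(alive,v0) N0.N1=(alive,v0) N0.N2=(alive,v0)
Op 4: N1 marks N0=dead -> (dead,v1)
Op 5: gossip N2<->N1 -> N2.N0=(dead,v1) N2.N1=(alive,v0) N2.N2=(suspect,v1) | N1.N0=(dead,v1) N1.N1=(alive,v0) N1.N2=(suspect,v1)
Op 6: N1 marks N1=suspect -> (suspect,v1)
Op 7: gossip N2<->N1 -> N2.N0=(dead,v1) N2.N1=(suspect,v1) N2.N2=(suspect,v1) | N1.N0=(dead,v1) N1.N1=(suspect,v1) N1.N2=(suspect,v1)
Op 8: gossip N0<->N1 -> N0.N0=(dead,v1) N0.N1=(suspect,v1) N0.N2=(suspect,v1) | N1.N0=(dead,v1) N1.N1=(suspect,v1) N1.N2=(suspect,v1)

Answer: suspect 1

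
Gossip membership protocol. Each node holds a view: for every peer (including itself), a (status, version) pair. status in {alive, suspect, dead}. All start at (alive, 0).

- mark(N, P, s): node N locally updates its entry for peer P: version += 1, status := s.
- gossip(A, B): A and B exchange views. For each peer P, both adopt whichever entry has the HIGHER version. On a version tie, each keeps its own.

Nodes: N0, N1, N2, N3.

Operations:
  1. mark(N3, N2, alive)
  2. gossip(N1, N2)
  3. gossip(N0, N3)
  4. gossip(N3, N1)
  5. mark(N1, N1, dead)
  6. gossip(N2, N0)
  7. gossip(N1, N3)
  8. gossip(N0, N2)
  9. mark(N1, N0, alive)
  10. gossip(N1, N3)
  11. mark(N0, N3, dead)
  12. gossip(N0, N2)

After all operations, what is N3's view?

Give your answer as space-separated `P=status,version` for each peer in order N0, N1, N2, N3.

Answer: N0=alive,1 N1=dead,1 N2=alive,1 N3=alive,0

Derivation:
Op 1: N3 marks N2=alive -> (alive,v1)
Op 2: gossip N1<->N2 -> N1.N0=(alive,v0) N1.N1=(alive,v0) N1.N2=(alive,v0) N1.N3=(alive,v0) | N2.N0=(alive,v0) N2.N1=(alive,v0) N2.N2=(alive,v0) N2.N3=(alive,v0)
Op 3: gossip N0<->N3 -> N0.N0=(alive,v0) N0.N1=(alive,v0) N0.N2=(alive,v1) N0.N3=(alive,v0) | N3.N0=(alive,v0) N3.N1=(alive,v0) N3.N2=(alive,v1) N3.N3=(alive,v0)
Op 4: gossip N3<->N1 -> N3.N0=(alive,v0) N3.N1=(alive,v0) N3.N2=(alive,v1) N3.N3=(alive,v0) | N1.N0=(alive,v0) N1.N1=(alive,v0) N1.N2=(alive,v1) N1.N3=(alive,v0)
Op 5: N1 marks N1=dead -> (dead,v1)
Op 6: gossip N2<->N0 -> N2.N0=(alive,v0) N2.N1=(alive,v0) N2.N2=(alive,v1) N2.N3=(alive,v0) | N0.N0=(alive,v0) N0.N1=(alive,v0) N0.N2=(alive,v1) N0.N3=(alive,v0)
Op 7: gossip N1<->N3 -> N1.N0=(alive,v0) N1.N1=(dead,v1) N1.N2=(alive,v1) N1.N3=(alive,v0) | N3.N0=(alive,v0) N3.N1=(dead,v1) N3.N2=(alive,v1) N3.N3=(alive,v0)
Op 8: gossip N0<->N2 -> N0.N0=(alive,v0) N0.N1=(alive,v0) N0.N2=(alive,v1) N0.N3=(alive,v0) | N2.N0=(alive,v0) N2.N1=(alive,v0) N2.N2=(alive,v1) N2.N3=(alive,v0)
Op 9: N1 marks N0=alive -> (alive,v1)
Op 10: gossip N1<->N3 -> N1.N0=(alive,v1) N1.N1=(dead,v1) N1.N2=(alive,v1) N1.N3=(alive,v0) | N3.N0=(alive,v1) N3.N1=(dead,v1) N3.N2=(alive,v1) N3.N3=(alive,v0)
Op 11: N0 marks N3=dead -> (dead,v1)
Op 12: gossip N0<->N2 -> N0.N0=(alive,v0) N0.N1=(alive,v0) N0.N2=(alive,v1) N0.N3=(dead,v1) | N2.N0=(alive,v0) N2.N1=(alive,v0) N2.N2=(alive,v1) N2.N3=(dead,v1)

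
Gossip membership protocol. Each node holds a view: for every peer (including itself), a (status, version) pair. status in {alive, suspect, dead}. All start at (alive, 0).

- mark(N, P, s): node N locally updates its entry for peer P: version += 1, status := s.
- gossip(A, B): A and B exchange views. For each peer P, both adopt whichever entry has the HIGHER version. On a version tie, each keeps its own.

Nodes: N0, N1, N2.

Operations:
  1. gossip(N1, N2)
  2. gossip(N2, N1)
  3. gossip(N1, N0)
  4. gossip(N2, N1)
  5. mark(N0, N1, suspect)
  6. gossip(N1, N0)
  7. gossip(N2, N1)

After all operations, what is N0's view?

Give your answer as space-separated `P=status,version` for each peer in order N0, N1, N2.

Answer: N0=alive,0 N1=suspect,1 N2=alive,0

Derivation:
Op 1: gossip N1<->N2 -> N1.N0=(alive,v0) N1.N1=(alive,v0) N1.N2=(alive,v0) | N2.N0=(alive,v0) N2.N1=(alive,v0) N2.N2=(alive,v0)
Op 2: gossip N2<->N1 -> N2.N0=(alive,v0) N2.N1=(alive,v0) N2.N2=(alive,v0) | N1.N0=(alive,v0) N1.N1=(alive,v0) N1.N2=(alive,v0)
Op 3: gossip N1<->N0 -> N1.N0=(alive,v0) N1.N1=(alive,v0) N1.N2=(alive,v0) | N0.N0=(alive,v0) N0.N1=(alive,v0) N0.N2=(alive,v0)
Op 4: gossip N2<->N1 -> N2.N0=(alive,v0) N2.N1=(alive,v0) N2.N2=(alive,v0) | N1.N0=(alive,v0) N1.N1=(alive,v0) N1.N2=(alive,v0)
Op 5: N0 marks N1=suspect -> (suspect,v1)
Op 6: gossip N1<->N0 -> N1.N0=(alive,v0) N1.N1=(suspect,v1) N1.N2=(alive,v0) | N0.N0=(alive,v0) N0.N1=(suspect,v1) N0.N2=(alive,v0)
Op 7: gossip N2<->N1 -> N2.N0=(alive,v0) N2.N1=(suspect,v1) N2.N2=(alive,v0) | N1.N0=(alive,v0) N1.N1=(suspect,v1) N1.N2=(alive,v0)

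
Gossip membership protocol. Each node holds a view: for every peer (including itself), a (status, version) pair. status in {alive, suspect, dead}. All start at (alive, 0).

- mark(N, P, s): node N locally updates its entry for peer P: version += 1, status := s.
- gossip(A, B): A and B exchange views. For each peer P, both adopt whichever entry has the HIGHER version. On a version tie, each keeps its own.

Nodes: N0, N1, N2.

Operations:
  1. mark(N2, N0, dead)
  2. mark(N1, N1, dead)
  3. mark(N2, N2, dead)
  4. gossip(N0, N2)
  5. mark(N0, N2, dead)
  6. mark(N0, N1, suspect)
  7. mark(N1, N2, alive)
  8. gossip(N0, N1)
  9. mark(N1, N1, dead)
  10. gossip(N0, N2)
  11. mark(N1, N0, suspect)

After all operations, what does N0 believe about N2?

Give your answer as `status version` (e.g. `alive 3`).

Op 1: N2 marks N0=dead -> (dead,v1)
Op 2: N1 marks N1=dead -> (dead,v1)
Op 3: N2 marks N2=dead -> (dead,v1)
Op 4: gossip N0<->N2 -> N0.N0=(dead,v1) N0.N1=(alive,v0) N0.N2=(dead,v1) | N2.N0=(dead,v1) N2.N1=(alive,v0) N2.N2=(dead,v1)
Op 5: N0 marks N2=dead -> (dead,v2)
Op 6: N0 marks N1=suspect -> (suspect,v1)
Op 7: N1 marks N2=alive -> (alive,v1)
Op 8: gossip N0<->N1 -> N0.N0=(dead,v1) N0.N1=(suspect,v1) N0.N2=(dead,v2) | N1.N0=(dead,v1) N1.N1=(dead,v1) N1.N2=(dead,v2)
Op 9: N1 marks N1=dead -> (dead,v2)
Op 10: gossip N0<->N2 -> N0.N0=(dead,v1) N0.N1=(suspect,v1) N0.N2=(dead,v2) | N2.N0=(dead,v1) N2.N1=(suspect,v1) N2.N2=(dead,v2)
Op 11: N1 marks N0=suspect -> (suspect,v2)

Answer: dead 2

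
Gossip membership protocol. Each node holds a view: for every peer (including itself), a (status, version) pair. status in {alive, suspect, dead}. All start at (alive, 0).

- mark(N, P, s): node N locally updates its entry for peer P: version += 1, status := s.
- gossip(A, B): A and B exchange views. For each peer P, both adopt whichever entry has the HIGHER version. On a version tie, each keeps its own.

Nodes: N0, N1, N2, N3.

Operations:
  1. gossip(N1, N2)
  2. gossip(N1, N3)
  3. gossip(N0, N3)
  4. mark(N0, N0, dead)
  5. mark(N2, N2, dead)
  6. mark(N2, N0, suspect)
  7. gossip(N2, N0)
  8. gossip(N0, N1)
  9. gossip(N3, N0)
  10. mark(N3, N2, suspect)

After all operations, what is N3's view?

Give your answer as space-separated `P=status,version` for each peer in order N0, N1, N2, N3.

Op 1: gossip N1<->N2 -> N1.N0=(alive,v0) N1.N1=(alive,v0) N1.N2=(alive,v0) N1.N3=(alive,v0) | N2.N0=(alive,v0) N2.N1=(alive,v0) N2.N2=(alive,v0) N2.N3=(alive,v0)
Op 2: gossip N1<->N3 -> N1.N0=(alive,v0) N1.N1=(alive,v0) N1.N2=(alive,v0) N1.N3=(alive,v0) | N3.N0=(alive,v0) N3.N1=(alive,v0) N3.N2=(alive,v0) N3.N3=(alive,v0)
Op 3: gossip N0<->N3 -> N0.N0=(alive,v0) N0.N1=(alive,v0) N0.N2=(alive,v0) N0.N3=(alive,v0) | N3.N0=(alive,v0) N3.N1=(alive,v0) N3.N2=(alive,v0) N3.N3=(alive,v0)
Op 4: N0 marks N0=dead -> (dead,v1)
Op 5: N2 marks N2=dead -> (dead,v1)
Op 6: N2 marks N0=suspect -> (suspect,v1)
Op 7: gossip N2<->N0 -> N2.N0=(suspect,v1) N2.N1=(alive,v0) N2.N2=(dead,v1) N2.N3=(alive,v0) | N0.N0=(dead,v1) N0.N1=(alive,v0) N0.N2=(dead,v1) N0.N3=(alive,v0)
Op 8: gossip N0<->N1 -> N0.N0=(dead,v1) N0.N1=(alive,v0) N0.N2=(dead,v1) N0.N3=(alive,v0) | N1.N0=(dead,v1) N1.N1=(alive,v0) N1.N2=(dead,v1) N1.N3=(alive,v0)
Op 9: gossip N3<->N0 -> N3.N0=(dead,v1) N3.N1=(alive,v0) N3.N2=(dead,v1) N3.N3=(alive,v0) | N0.N0=(dead,v1) N0.N1=(alive,v0) N0.N2=(dead,v1) N0.N3=(alive,v0)
Op 10: N3 marks N2=suspect -> (suspect,v2)

Answer: N0=dead,1 N1=alive,0 N2=suspect,2 N3=alive,0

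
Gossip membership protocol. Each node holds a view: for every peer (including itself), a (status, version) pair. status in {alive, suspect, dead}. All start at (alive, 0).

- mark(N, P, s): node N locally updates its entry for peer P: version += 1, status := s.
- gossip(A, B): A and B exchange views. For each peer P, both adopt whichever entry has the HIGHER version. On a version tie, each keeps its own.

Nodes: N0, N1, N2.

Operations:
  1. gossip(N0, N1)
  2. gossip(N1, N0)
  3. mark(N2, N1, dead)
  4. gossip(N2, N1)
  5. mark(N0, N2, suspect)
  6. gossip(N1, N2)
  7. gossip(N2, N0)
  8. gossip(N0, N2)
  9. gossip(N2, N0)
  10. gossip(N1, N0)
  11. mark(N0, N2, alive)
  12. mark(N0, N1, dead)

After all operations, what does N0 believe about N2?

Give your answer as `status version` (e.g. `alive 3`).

Answer: alive 2

Derivation:
Op 1: gossip N0<->N1 -> N0.N0=(alive,v0) N0.N1=(alive,v0) N0.N2=(alive,v0) | N1.N0=(alive,v0) N1.N1=(alive,v0) N1.N2=(alive,v0)
Op 2: gossip N1<->N0 -> N1.N0=(alive,v0) N1.N1=(alive,v0) N1.N2=(alive,v0) | N0.N0=(alive,v0) N0.N1=(alive,v0) N0.N2=(alive,v0)
Op 3: N2 marks N1=dead -> (dead,v1)
Op 4: gossip N2<->N1 -> N2.N0=(alive,v0) N2.N1=(dead,v1) N2.N2=(alive,v0) | N1.N0=(alive,v0) N1.N1=(dead,v1) N1.N2=(alive,v0)
Op 5: N0 marks N2=suspect -> (suspect,v1)
Op 6: gossip N1<->N2 -> N1.N0=(alive,v0) N1.N1=(dead,v1) N1.N2=(alive,v0) | N2.N0=(alive,v0) N2.N1=(dead,v1) N2.N2=(alive,v0)
Op 7: gossip N2<->N0 -> N2.N0=(alive,v0) N2.N1=(dead,v1) N2.N2=(suspect,v1) | N0.N0=(alive,v0) N0.N1=(dead,v1) N0.N2=(suspect,v1)
Op 8: gossip N0<->N2 -> N0.N0=(alive,v0) N0.N1=(dead,v1) N0.N2=(suspect,v1) | N2.N0=(alive,v0) N2.N1=(dead,v1) N2.N2=(suspect,v1)
Op 9: gossip N2<->N0 -> N2.N0=(alive,v0) N2.N1=(dead,v1) N2.N2=(suspect,v1) | N0.N0=(alive,v0) N0.N1=(dead,v1) N0.N2=(suspect,v1)
Op 10: gossip N1<->N0 -> N1.N0=(alive,v0) N1.N1=(dead,v1) N1.N2=(suspect,v1) | N0.N0=(alive,v0) N0.N1=(dead,v1) N0.N2=(suspect,v1)
Op 11: N0 marks N2=alive -> (alive,v2)
Op 12: N0 marks N1=dead -> (dead,v2)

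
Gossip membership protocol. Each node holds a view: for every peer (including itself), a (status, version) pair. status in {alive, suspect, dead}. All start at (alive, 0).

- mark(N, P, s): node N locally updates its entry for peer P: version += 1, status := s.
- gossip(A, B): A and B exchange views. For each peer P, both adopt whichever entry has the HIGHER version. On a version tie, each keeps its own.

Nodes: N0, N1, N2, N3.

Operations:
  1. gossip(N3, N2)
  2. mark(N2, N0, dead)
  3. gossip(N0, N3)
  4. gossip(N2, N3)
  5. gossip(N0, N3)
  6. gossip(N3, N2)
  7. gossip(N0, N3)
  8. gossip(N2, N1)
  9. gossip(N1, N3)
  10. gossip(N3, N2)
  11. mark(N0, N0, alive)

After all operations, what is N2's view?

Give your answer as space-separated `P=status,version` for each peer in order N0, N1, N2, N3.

Op 1: gossip N3<->N2 -> N3.N0=(alive,v0) N3.N1=(alive,v0) N3.N2=(alive,v0) N3.N3=(alive,v0) | N2.N0=(alive,v0) N2.N1=(alive,v0) N2.N2=(alive,v0) N2.N3=(alive,v0)
Op 2: N2 marks N0=dead -> (dead,v1)
Op 3: gossip N0<->N3 -> N0.N0=(alive,v0) N0.N1=(alive,v0) N0.N2=(alive,v0) N0.N3=(alive,v0) | N3.N0=(alive,v0) N3.N1=(alive,v0) N3.N2=(alive,v0) N3.N3=(alive,v0)
Op 4: gossip N2<->N3 -> N2.N0=(dead,v1) N2.N1=(alive,v0) N2.N2=(alive,v0) N2.N3=(alive,v0) | N3.N0=(dead,v1) N3.N1=(alive,v0) N3.N2=(alive,v0) N3.N3=(alive,v0)
Op 5: gossip N0<->N3 -> N0.N0=(dead,v1) N0.N1=(alive,v0) N0.N2=(alive,v0) N0.N3=(alive,v0) | N3.N0=(dead,v1) N3.N1=(alive,v0) N3.N2=(alive,v0) N3.N3=(alive,v0)
Op 6: gossip N3<->N2 -> N3.N0=(dead,v1) N3.N1=(alive,v0) N3.N2=(alive,v0) N3.N3=(alive,v0) | N2.N0=(dead,v1) N2.N1=(alive,v0) N2.N2=(alive,v0) N2.N3=(alive,v0)
Op 7: gossip N0<->N3 -> N0.N0=(dead,v1) N0.N1=(alive,v0) N0.N2=(alive,v0) N0.N3=(alive,v0) | N3.N0=(dead,v1) N3.N1=(alive,v0) N3.N2=(alive,v0) N3.N3=(alive,v0)
Op 8: gossip N2<->N1 -> N2.N0=(dead,v1) N2.N1=(alive,v0) N2.N2=(alive,v0) N2.N3=(alive,v0) | N1.N0=(dead,v1) N1.N1=(alive,v0) N1.N2=(alive,v0) N1.N3=(alive,v0)
Op 9: gossip N1<->N3 -> N1.N0=(dead,v1) N1.N1=(alive,v0) N1.N2=(alive,v0) N1.N3=(alive,v0) | N3.N0=(dead,v1) N3.N1=(alive,v0) N3.N2=(alive,v0) N3.N3=(alive,v0)
Op 10: gossip N3<->N2 -> N3.N0=(dead,v1) N3.N1=(alive,v0) N3.N2=(alive,v0) N3.N3=(alive,v0) | N2.N0=(dead,v1) N2.N1=(alive,v0) N2.N2=(alive,v0) N2.N3=(alive,v0)
Op 11: N0 marks N0=alive -> (alive,v2)

Answer: N0=dead,1 N1=alive,0 N2=alive,0 N3=alive,0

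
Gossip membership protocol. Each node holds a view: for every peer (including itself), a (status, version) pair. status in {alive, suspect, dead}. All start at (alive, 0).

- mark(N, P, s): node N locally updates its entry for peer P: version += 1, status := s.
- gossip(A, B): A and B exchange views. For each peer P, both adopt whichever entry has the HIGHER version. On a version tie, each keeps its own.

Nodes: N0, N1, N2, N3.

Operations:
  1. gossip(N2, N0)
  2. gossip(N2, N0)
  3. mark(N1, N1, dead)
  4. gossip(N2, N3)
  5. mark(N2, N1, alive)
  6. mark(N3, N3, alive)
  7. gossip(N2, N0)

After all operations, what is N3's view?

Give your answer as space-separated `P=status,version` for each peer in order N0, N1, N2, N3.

Answer: N0=alive,0 N1=alive,0 N2=alive,0 N3=alive,1

Derivation:
Op 1: gossip N2<->N0 -> N2.N0=(alive,v0) N2.N1=(alive,v0) N2.N2=(alive,v0) N2.N3=(alive,v0) | N0.N0=(alive,v0) N0.N1=(alive,v0) N0.N2=(alive,v0) N0.N3=(alive,v0)
Op 2: gossip N2<->N0 -> N2.N0=(alive,v0) N2.N1=(alive,v0) N2.N2=(alive,v0) N2.N3=(alive,v0) | N0.N0=(alive,v0) N0.N1=(alive,v0) N0.N2=(alive,v0) N0.N3=(alive,v0)
Op 3: N1 marks N1=dead -> (dead,v1)
Op 4: gossip N2<->N3 -> N2.N0=(alive,v0) N2.N1=(alive,v0) N2.N2=(alive,v0) N2.N3=(alive,v0) | N3.N0=(alive,v0) N3.N1=(alive,v0) N3.N2=(alive,v0) N3.N3=(alive,v0)
Op 5: N2 marks N1=alive -> (alive,v1)
Op 6: N3 marks N3=alive -> (alive,v1)
Op 7: gossip N2<->N0 -> N2.N0=(alive,v0) N2.N1=(alive,v1) N2.N2=(alive,v0) N2.N3=(alive,v0) | N0.N0=(alive,v0) N0.N1=(alive,v1) N0.N2=(alive,v0) N0.N3=(alive,v0)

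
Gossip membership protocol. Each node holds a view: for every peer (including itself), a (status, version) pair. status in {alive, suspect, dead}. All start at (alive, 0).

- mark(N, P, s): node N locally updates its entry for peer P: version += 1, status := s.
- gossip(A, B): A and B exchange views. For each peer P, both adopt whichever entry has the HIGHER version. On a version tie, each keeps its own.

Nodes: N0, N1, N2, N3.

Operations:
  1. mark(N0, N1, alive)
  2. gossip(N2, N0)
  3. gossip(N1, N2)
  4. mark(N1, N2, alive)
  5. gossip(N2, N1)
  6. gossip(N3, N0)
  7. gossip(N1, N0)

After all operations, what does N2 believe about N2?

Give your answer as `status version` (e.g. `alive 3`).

Op 1: N0 marks N1=alive -> (alive,v1)
Op 2: gossip N2<->N0 -> N2.N0=(alive,v0) N2.N1=(alive,v1) N2.N2=(alive,v0) N2.N3=(alive,v0) | N0.N0=(alive,v0) N0.N1=(alive,v1) N0.N2=(alive,v0) N0.N3=(alive,v0)
Op 3: gossip N1<->N2 -> N1.N0=(alive,v0) N1.N1=(alive,v1) N1.N2=(alive,v0) N1.N3=(alive,v0) | N2.N0=(alive,v0) N2.N1=(alive,v1) N2.N2=(alive,v0) N2.N3=(alive,v0)
Op 4: N1 marks N2=alive -> (alive,v1)
Op 5: gossip N2<->N1 -> N2.N0=(alive,v0) N2.N1=(alive,v1) N2.N2=(alive,v1) N2.N3=(alive,v0) | N1.N0=(alive,v0) N1.N1=(alive,v1) N1.N2=(alive,v1) N1.N3=(alive,v0)
Op 6: gossip N3<->N0 -> N3.N0=(alive,v0) N3.N1=(alive,v1) N3.N2=(alive,v0) N3.N3=(alive,v0) | N0.N0=(alive,v0) N0.N1=(alive,v1) N0.N2=(alive,v0) N0.N3=(alive,v0)
Op 7: gossip N1<->N0 -> N1.N0=(alive,v0) N1.N1=(alive,v1) N1.N2=(alive,v1) N1.N3=(alive,v0) | N0.N0=(alive,v0) N0.N1=(alive,v1) N0.N2=(alive,v1) N0.N3=(alive,v0)

Answer: alive 1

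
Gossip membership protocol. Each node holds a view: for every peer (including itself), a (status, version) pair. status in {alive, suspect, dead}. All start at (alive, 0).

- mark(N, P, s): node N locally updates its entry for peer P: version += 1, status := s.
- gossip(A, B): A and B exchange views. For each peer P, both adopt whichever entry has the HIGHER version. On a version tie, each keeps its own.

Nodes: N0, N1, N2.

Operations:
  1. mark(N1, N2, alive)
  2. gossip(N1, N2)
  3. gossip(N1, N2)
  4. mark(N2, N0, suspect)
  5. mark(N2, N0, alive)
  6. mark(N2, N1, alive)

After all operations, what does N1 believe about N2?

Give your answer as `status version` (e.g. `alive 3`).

Op 1: N1 marks N2=alive -> (alive,v1)
Op 2: gossip N1<->N2 -> N1.N0=(alive,v0) N1.N1=(alive,v0) N1.N2=(alive,v1) | N2.N0=(alive,v0) N2.N1=(alive,v0) N2.N2=(alive,v1)
Op 3: gossip N1<->N2 -> N1.N0=(alive,v0) N1.N1=(alive,v0) N1.N2=(alive,v1) | N2.N0=(alive,v0) N2.N1=(alive,v0) N2.N2=(alive,v1)
Op 4: N2 marks N0=suspect -> (suspect,v1)
Op 5: N2 marks N0=alive -> (alive,v2)
Op 6: N2 marks N1=alive -> (alive,v1)

Answer: alive 1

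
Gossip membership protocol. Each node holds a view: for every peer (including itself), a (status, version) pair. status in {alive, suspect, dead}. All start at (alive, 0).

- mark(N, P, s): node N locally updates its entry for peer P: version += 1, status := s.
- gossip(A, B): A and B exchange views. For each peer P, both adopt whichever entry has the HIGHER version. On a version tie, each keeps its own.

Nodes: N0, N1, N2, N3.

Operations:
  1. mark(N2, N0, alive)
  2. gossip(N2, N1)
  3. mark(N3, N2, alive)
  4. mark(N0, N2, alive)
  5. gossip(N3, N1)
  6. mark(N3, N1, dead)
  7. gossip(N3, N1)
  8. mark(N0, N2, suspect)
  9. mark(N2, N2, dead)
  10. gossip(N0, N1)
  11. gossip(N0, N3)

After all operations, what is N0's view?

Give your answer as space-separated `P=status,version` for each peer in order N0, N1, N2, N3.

Op 1: N2 marks N0=alive -> (alive,v1)
Op 2: gossip N2<->N1 -> N2.N0=(alive,v1) N2.N1=(alive,v0) N2.N2=(alive,v0) N2.N3=(alive,v0) | N1.N0=(alive,v1) N1.N1=(alive,v0) N1.N2=(alive,v0) N1.N3=(alive,v0)
Op 3: N3 marks N2=alive -> (alive,v1)
Op 4: N0 marks N2=alive -> (alive,v1)
Op 5: gossip N3<->N1 -> N3.N0=(alive,v1) N3.N1=(alive,v0) N3.N2=(alive,v1) N3.N3=(alive,v0) | N1.N0=(alive,v1) N1.N1=(alive,v0) N1.N2=(alive,v1) N1.N3=(alive,v0)
Op 6: N3 marks N1=dead -> (dead,v1)
Op 7: gossip N3<->N1 -> N3.N0=(alive,v1) N3.N1=(dead,v1) N3.N2=(alive,v1) N3.N3=(alive,v0) | N1.N0=(alive,v1) N1.N1=(dead,v1) N1.N2=(alive,v1) N1.N3=(alive,v0)
Op 8: N0 marks N2=suspect -> (suspect,v2)
Op 9: N2 marks N2=dead -> (dead,v1)
Op 10: gossip N0<->N1 -> N0.N0=(alive,v1) N0.N1=(dead,v1) N0.N2=(suspect,v2) N0.N3=(alive,v0) | N1.N0=(alive,v1) N1.N1=(dead,v1) N1.N2=(suspect,v2) N1.N3=(alive,v0)
Op 11: gossip N0<->N3 -> N0.N0=(alive,v1) N0.N1=(dead,v1) N0.N2=(suspect,v2) N0.N3=(alive,v0) | N3.N0=(alive,v1) N3.N1=(dead,v1) N3.N2=(suspect,v2) N3.N3=(alive,v0)

Answer: N0=alive,1 N1=dead,1 N2=suspect,2 N3=alive,0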